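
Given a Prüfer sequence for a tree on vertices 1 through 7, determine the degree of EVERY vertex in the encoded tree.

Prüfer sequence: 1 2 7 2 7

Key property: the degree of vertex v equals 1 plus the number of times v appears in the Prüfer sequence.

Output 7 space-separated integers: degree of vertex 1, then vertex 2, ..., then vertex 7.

p_1 = 1: count[1] becomes 1
p_2 = 2: count[2] becomes 1
p_3 = 7: count[7] becomes 1
p_4 = 2: count[2] becomes 2
p_5 = 7: count[7] becomes 2
Degrees (1 + count): deg[1]=1+1=2, deg[2]=1+2=3, deg[3]=1+0=1, deg[4]=1+0=1, deg[5]=1+0=1, deg[6]=1+0=1, deg[7]=1+2=3

Answer: 2 3 1 1 1 1 3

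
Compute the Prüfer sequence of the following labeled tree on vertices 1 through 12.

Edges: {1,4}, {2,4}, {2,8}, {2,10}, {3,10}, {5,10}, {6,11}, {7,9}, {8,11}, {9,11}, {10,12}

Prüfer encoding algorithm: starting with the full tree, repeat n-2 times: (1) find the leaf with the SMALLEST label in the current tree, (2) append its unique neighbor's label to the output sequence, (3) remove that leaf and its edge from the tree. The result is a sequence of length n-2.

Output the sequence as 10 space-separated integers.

Step 1: leaves = {1,3,5,6,7,12}. Remove smallest leaf 1, emit neighbor 4.
Step 2: leaves = {3,4,5,6,7,12}. Remove smallest leaf 3, emit neighbor 10.
Step 3: leaves = {4,5,6,7,12}. Remove smallest leaf 4, emit neighbor 2.
Step 4: leaves = {5,6,7,12}. Remove smallest leaf 5, emit neighbor 10.
Step 5: leaves = {6,7,12}. Remove smallest leaf 6, emit neighbor 11.
Step 6: leaves = {7,12}. Remove smallest leaf 7, emit neighbor 9.
Step 7: leaves = {9,12}. Remove smallest leaf 9, emit neighbor 11.
Step 8: leaves = {11,12}. Remove smallest leaf 11, emit neighbor 8.
Step 9: leaves = {8,12}. Remove smallest leaf 8, emit neighbor 2.
Step 10: leaves = {2,12}. Remove smallest leaf 2, emit neighbor 10.
Done: 2 vertices remain (10, 12). Sequence = [4 10 2 10 11 9 11 8 2 10]

Answer: 4 10 2 10 11 9 11 8 2 10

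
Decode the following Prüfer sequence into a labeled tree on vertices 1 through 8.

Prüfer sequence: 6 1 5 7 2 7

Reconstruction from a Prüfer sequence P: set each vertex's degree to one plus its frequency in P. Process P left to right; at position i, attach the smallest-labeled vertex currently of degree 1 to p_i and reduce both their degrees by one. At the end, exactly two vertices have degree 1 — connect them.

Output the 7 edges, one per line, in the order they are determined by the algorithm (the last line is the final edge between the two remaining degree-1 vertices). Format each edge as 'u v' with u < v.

Answer: 3 6
1 4
1 5
5 7
2 6
2 7
7 8

Derivation:
Initial degrees: {1:2, 2:2, 3:1, 4:1, 5:2, 6:2, 7:3, 8:1}
Step 1: smallest deg-1 vertex = 3, p_1 = 6. Add edge {3,6}. Now deg[3]=0, deg[6]=1.
Step 2: smallest deg-1 vertex = 4, p_2 = 1. Add edge {1,4}. Now deg[4]=0, deg[1]=1.
Step 3: smallest deg-1 vertex = 1, p_3 = 5. Add edge {1,5}. Now deg[1]=0, deg[5]=1.
Step 4: smallest deg-1 vertex = 5, p_4 = 7. Add edge {5,7}. Now deg[5]=0, deg[7]=2.
Step 5: smallest deg-1 vertex = 6, p_5 = 2. Add edge {2,6}. Now deg[6]=0, deg[2]=1.
Step 6: smallest deg-1 vertex = 2, p_6 = 7. Add edge {2,7}. Now deg[2]=0, deg[7]=1.
Final: two remaining deg-1 vertices are 7, 8. Add edge {7,8}.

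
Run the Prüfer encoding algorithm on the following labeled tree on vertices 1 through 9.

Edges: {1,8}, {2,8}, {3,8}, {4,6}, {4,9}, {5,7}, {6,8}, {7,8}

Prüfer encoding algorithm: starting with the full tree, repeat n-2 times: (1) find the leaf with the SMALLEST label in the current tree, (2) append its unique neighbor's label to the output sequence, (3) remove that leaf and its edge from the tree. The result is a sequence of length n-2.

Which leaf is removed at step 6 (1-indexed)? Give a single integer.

Step 1: current leaves = {1,2,3,5,9}. Remove leaf 1 (neighbor: 8).
Step 2: current leaves = {2,3,5,9}. Remove leaf 2 (neighbor: 8).
Step 3: current leaves = {3,5,9}. Remove leaf 3 (neighbor: 8).
Step 4: current leaves = {5,9}. Remove leaf 5 (neighbor: 7).
Step 5: current leaves = {7,9}. Remove leaf 7 (neighbor: 8).
Step 6: current leaves = {8,9}. Remove leaf 8 (neighbor: 6).

Answer: 8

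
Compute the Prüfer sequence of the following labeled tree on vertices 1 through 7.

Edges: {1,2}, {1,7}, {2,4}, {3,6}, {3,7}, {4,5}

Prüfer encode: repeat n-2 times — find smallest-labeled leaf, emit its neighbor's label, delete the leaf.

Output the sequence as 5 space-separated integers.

Step 1: leaves = {5,6}. Remove smallest leaf 5, emit neighbor 4.
Step 2: leaves = {4,6}. Remove smallest leaf 4, emit neighbor 2.
Step 3: leaves = {2,6}. Remove smallest leaf 2, emit neighbor 1.
Step 4: leaves = {1,6}. Remove smallest leaf 1, emit neighbor 7.
Step 5: leaves = {6,7}. Remove smallest leaf 6, emit neighbor 3.
Done: 2 vertices remain (3, 7). Sequence = [4 2 1 7 3]

Answer: 4 2 1 7 3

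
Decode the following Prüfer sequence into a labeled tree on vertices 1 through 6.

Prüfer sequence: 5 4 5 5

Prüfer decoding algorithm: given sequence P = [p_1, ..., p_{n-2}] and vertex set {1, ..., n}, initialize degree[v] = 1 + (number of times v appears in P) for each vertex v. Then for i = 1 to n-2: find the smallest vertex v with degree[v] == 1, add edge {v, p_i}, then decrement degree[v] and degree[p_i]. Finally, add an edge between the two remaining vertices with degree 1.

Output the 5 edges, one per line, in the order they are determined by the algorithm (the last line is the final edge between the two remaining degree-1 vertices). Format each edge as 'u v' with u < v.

Answer: 1 5
2 4
3 5
4 5
5 6

Derivation:
Initial degrees: {1:1, 2:1, 3:1, 4:2, 5:4, 6:1}
Step 1: smallest deg-1 vertex = 1, p_1 = 5. Add edge {1,5}. Now deg[1]=0, deg[5]=3.
Step 2: smallest deg-1 vertex = 2, p_2 = 4. Add edge {2,4}. Now deg[2]=0, deg[4]=1.
Step 3: smallest deg-1 vertex = 3, p_3 = 5. Add edge {3,5}. Now deg[3]=0, deg[5]=2.
Step 4: smallest deg-1 vertex = 4, p_4 = 5. Add edge {4,5}. Now deg[4]=0, deg[5]=1.
Final: two remaining deg-1 vertices are 5, 6. Add edge {5,6}.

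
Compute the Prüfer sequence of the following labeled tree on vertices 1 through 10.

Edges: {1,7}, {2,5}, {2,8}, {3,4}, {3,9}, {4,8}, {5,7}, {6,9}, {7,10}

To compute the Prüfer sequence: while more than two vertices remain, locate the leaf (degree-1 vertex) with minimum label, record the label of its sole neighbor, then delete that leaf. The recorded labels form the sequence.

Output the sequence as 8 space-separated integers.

Answer: 7 9 3 4 8 2 5 7

Derivation:
Step 1: leaves = {1,6,10}. Remove smallest leaf 1, emit neighbor 7.
Step 2: leaves = {6,10}. Remove smallest leaf 6, emit neighbor 9.
Step 3: leaves = {9,10}. Remove smallest leaf 9, emit neighbor 3.
Step 4: leaves = {3,10}. Remove smallest leaf 3, emit neighbor 4.
Step 5: leaves = {4,10}. Remove smallest leaf 4, emit neighbor 8.
Step 6: leaves = {8,10}. Remove smallest leaf 8, emit neighbor 2.
Step 7: leaves = {2,10}. Remove smallest leaf 2, emit neighbor 5.
Step 8: leaves = {5,10}. Remove smallest leaf 5, emit neighbor 7.
Done: 2 vertices remain (7, 10). Sequence = [7 9 3 4 8 2 5 7]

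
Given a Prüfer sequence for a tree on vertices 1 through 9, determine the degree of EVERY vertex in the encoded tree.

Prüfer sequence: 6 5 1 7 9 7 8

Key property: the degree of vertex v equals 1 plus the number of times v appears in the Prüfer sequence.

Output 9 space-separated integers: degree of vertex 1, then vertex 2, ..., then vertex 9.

Answer: 2 1 1 1 2 2 3 2 2

Derivation:
p_1 = 6: count[6] becomes 1
p_2 = 5: count[5] becomes 1
p_3 = 1: count[1] becomes 1
p_4 = 7: count[7] becomes 1
p_5 = 9: count[9] becomes 1
p_6 = 7: count[7] becomes 2
p_7 = 8: count[8] becomes 1
Degrees (1 + count): deg[1]=1+1=2, deg[2]=1+0=1, deg[3]=1+0=1, deg[4]=1+0=1, deg[5]=1+1=2, deg[6]=1+1=2, deg[7]=1+2=3, deg[8]=1+1=2, deg[9]=1+1=2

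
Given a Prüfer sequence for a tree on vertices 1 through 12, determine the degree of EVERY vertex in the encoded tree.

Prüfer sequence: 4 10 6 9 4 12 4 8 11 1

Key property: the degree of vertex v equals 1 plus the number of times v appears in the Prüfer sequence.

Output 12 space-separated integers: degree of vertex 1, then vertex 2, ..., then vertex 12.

Answer: 2 1 1 4 1 2 1 2 2 2 2 2

Derivation:
p_1 = 4: count[4] becomes 1
p_2 = 10: count[10] becomes 1
p_3 = 6: count[6] becomes 1
p_4 = 9: count[9] becomes 1
p_5 = 4: count[4] becomes 2
p_6 = 12: count[12] becomes 1
p_7 = 4: count[4] becomes 3
p_8 = 8: count[8] becomes 1
p_9 = 11: count[11] becomes 1
p_10 = 1: count[1] becomes 1
Degrees (1 + count): deg[1]=1+1=2, deg[2]=1+0=1, deg[3]=1+0=1, deg[4]=1+3=4, deg[5]=1+0=1, deg[6]=1+1=2, deg[7]=1+0=1, deg[8]=1+1=2, deg[9]=1+1=2, deg[10]=1+1=2, deg[11]=1+1=2, deg[12]=1+1=2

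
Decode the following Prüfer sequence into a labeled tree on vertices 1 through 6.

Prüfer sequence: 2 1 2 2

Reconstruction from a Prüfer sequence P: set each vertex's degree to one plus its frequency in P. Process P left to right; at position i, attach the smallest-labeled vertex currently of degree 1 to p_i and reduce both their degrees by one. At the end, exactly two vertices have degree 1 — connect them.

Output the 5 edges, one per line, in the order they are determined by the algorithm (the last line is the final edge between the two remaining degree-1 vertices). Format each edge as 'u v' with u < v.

Answer: 2 3
1 4
1 2
2 5
2 6

Derivation:
Initial degrees: {1:2, 2:4, 3:1, 4:1, 5:1, 6:1}
Step 1: smallest deg-1 vertex = 3, p_1 = 2. Add edge {2,3}. Now deg[3]=0, deg[2]=3.
Step 2: smallest deg-1 vertex = 4, p_2 = 1. Add edge {1,4}. Now deg[4]=0, deg[1]=1.
Step 3: smallest deg-1 vertex = 1, p_3 = 2. Add edge {1,2}. Now deg[1]=0, deg[2]=2.
Step 4: smallest deg-1 vertex = 5, p_4 = 2. Add edge {2,5}. Now deg[5]=0, deg[2]=1.
Final: two remaining deg-1 vertices are 2, 6. Add edge {2,6}.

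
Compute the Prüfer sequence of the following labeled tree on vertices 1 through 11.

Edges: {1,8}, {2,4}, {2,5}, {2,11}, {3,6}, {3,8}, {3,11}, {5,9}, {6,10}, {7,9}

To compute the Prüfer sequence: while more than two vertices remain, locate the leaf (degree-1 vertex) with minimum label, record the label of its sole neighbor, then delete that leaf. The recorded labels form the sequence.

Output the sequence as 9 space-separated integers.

Step 1: leaves = {1,4,7,10}. Remove smallest leaf 1, emit neighbor 8.
Step 2: leaves = {4,7,8,10}. Remove smallest leaf 4, emit neighbor 2.
Step 3: leaves = {7,8,10}. Remove smallest leaf 7, emit neighbor 9.
Step 4: leaves = {8,9,10}. Remove smallest leaf 8, emit neighbor 3.
Step 5: leaves = {9,10}. Remove smallest leaf 9, emit neighbor 5.
Step 6: leaves = {5,10}. Remove smallest leaf 5, emit neighbor 2.
Step 7: leaves = {2,10}. Remove smallest leaf 2, emit neighbor 11.
Step 8: leaves = {10,11}. Remove smallest leaf 10, emit neighbor 6.
Step 9: leaves = {6,11}. Remove smallest leaf 6, emit neighbor 3.
Done: 2 vertices remain (3, 11). Sequence = [8 2 9 3 5 2 11 6 3]

Answer: 8 2 9 3 5 2 11 6 3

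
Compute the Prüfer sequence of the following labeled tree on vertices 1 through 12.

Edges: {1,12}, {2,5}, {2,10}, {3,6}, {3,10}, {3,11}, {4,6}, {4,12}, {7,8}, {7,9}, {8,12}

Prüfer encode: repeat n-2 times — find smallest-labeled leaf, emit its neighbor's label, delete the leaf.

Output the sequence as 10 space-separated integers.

Answer: 12 2 10 7 8 12 3 3 6 4

Derivation:
Step 1: leaves = {1,5,9,11}. Remove smallest leaf 1, emit neighbor 12.
Step 2: leaves = {5,9,11}. Remove smallest leaf 5, emit neighbor 2.
Step 3: leaves = {2,9,11}. Remove smallest leaf 2, emit neighbor 10.
Step 4: leaves = {9,10,11}. Remove smallest leaf 9, emit neighbor 7.
Step 5: leaves = {7,10,11}. Remove smallest leaf 7, emit neighbor 8.
Step 6: leaves = {8,10,11}. Remove smallest leaf 8, emit neighbor 12.
Step 7: leaves = {10,11,12}. Remove smallest leaf 10, emit neighbor 3.
Step 8: leaves = {11,12}. Remove smallest leaf 11, emit neighbor 3.
Step 9: leaves = {3,12}. Remove smallest leaf 3, emit neighbor 6.
Step 10: leaves = {6,12}. Remove smallest leaf 6, emit neighbor 4.
Done: 2 vertices remain (4, 12). Sequence = [12 2 10 7 8 12 3 3 6 4]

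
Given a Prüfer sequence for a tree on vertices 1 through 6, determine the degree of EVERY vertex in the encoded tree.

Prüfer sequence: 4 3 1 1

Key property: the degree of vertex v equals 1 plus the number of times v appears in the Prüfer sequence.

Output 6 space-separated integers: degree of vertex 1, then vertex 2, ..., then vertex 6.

Answer: 3 1 2 2 1 1

Derivation:
p_1 = 4: count[4] becomes 1
p_2 = 3: count[3] becomes 1
p_3 = 1: count[1] becomes 1
p_4 = 1: count[1] becomes 2
Degrees (1 + count): deg[1]=1+2=3, deg[2]=1+0=1, deg[3]=1+1=2, deg[4]=1+1=2, deg[5]=1+0=1, deg[6]=1+0=1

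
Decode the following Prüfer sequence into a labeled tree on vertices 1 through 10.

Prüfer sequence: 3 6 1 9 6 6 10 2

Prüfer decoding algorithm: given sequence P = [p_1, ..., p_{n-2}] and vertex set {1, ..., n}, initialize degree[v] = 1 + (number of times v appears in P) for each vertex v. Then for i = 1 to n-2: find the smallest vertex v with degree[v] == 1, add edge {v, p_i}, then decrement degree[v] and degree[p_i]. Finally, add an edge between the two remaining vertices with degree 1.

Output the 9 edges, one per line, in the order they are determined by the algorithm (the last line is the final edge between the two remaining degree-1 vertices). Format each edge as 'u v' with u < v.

Initial degrees: {1:2, 2:2, 3:2, 4:1, 5:1, 6:4, 7:1, 8:1, 9:2, 10:2}
Step 1: smallest deg-1 vertex = 4, p_1 = 3. Add edge {3,4}. Now deg[4]=0, deg[3]=1.
Step 2: smallest deg-1 vertex = 3, p_2 = 6. Add edge {3,6}. Now deg[3]=0, deg[6]=3.
Step 3: smallest deg-1 vertex = 5, p_3 = 1. Add edge {1,5}. Now deg[5]=0, deg[1]=1.
Step 4: smallest deg-1 vertex = 1, p_4 = 9. Add edge {1,9}. Now deg[1]=0, deg[9]=1.
Step 5: smallest deg-1 vertex = 7, p_5 = 6. Add edge {6,7}. Now deg[7]=0, deg[6]=2.
Step 6: smallest deg-1 vertex = 8, p_6 = 6. Add edge {6,8}. Now deg[8]=0, deg[6]=1.
Step 7: smallest deg-1 vertex = 6, p_7 = 10. Add edge {6,10}. Now deg[6]=0, deg[10]=1.
Step 8: smallest deg-1 vertex = 9, p_8 = 2. Add edge {2,9}. Now deg[9]=0, deg[2]=1.
Final: two remaining deg-1 vertices are 2, 10. Add edge {2,10}.

Answer: 3 4
3 6
1 5
1 9
6 7
6 8
6 10
2 9
2 10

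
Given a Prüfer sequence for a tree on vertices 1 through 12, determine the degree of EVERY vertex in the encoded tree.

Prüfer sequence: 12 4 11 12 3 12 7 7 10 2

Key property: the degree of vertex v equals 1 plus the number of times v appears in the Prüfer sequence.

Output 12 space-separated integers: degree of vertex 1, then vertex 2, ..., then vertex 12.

Answer: 1 2 2 2 1 1 3 1 1 2 2 4

Derivation:
p_1 = 12: count[12] becomes 1
p_2 = 4: count[4] becomes 1
p_3 = 11: count[11] becomes 1
p_4 = 12: count[12] becomes 2
p_5 = 3: count[3] becomes 1
p_6 = 12: count[12] becomes 3
p_7 = 7: count[7] becomes 1
p_8 = 7: count[7] becomes 2
p_9 = 10: count[10] becomes 1
p_10 = 2: count[2] becomes 1
Degrees (1 + count): deg[1]=1+0=1, deg[2]=1+1=2, deg[3]=1+1=2, deg[4]=1+1=2, deg[5]=1+0=1, deg[6]=1+0=1, deg[7]=1+2=3, deg[8]=1+0=1, deg[9]=1+0=1, deg[10]=1+1=2, deg[11]=1+1=2, deg[12]=1+3=4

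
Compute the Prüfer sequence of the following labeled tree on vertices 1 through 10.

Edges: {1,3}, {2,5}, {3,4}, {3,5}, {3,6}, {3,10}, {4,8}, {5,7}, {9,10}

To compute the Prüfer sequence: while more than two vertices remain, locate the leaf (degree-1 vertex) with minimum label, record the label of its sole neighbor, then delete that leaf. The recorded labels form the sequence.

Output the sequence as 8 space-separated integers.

Answer: 3 5 3 5 3 4 3 10

Derivation:
Step 1: leaves = {1,2,6,7,8,9}. Remove smallest leaf 1, emit neighbor 3.
Step 2: leaves = {2,6,7,8,9}. Remove smallest leaf 2, emit neighbor 5.
Step 3: leaves = {6,7,8,9}. Remove smallest leaf 6, emit neighbor 3.
Step 4: leaves = {7,8,9}. Remove smallest leaf 7, emit neighbor 5.
Step 5: leaves = {5,8,9}. Remove smallest leaf 5, emit neighbor 3.
Step 6: leaves = {8,9}. Remove smallest leaf 8, emit neighbor 4.
Step 7: leaves = {4,9}. Remove smallest leaf 4, emit neighbor 3.
Step 8: leaves = {3,9}. Remove smallest leaf 3, emit neighbor 10.
Done: 2 vertices remain (9, 10). Sequence = [3 5 3 5 3 4 3 10]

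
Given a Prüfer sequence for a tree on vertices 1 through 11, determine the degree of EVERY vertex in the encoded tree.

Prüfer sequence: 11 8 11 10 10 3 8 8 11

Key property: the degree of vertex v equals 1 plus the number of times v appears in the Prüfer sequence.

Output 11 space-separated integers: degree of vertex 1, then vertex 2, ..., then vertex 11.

p_1 = 11: count[11] becomes 1
p_2 = 8: count[8] becomes 1
p_3 = 11: count[11] becomes 2
p_4 = 10: count[10] becomes 1
p_5 = 10: count[10] becomes 2
p_6 = 3: count[3] becomes 1
p_7 = 8: count[8] becomes 2
p_8 = 8: count[8] becomes 3
p_9 = 11: count[11] becomes 3
Degrees (1 + count): deg[1]=1+0=1, deg[2]=1+0=1, deg[3]=1+1=2, deg[4]=1+0=1, deg[5]=1+0=1, deg[6]=1+0=1, deg[7]=1+0=1, deg[8]=1+3=4, deg[9]=1+0=1, deg[10]=1+2=3, deg[11]=1+3=4

Answer: 1 1 2 1 1 1 1 4 1 3 4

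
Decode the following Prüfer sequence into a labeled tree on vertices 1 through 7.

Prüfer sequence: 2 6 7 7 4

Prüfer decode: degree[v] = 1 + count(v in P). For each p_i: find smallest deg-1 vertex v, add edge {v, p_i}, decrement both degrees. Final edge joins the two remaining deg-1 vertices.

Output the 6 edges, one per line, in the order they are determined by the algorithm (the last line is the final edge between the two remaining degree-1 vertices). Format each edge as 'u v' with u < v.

Answer: 1 2
2 6
3 7
5 7
4 6
4 7

Derivation:
Initial degrees: {1:1, 2:2, 3:1, 4:2, 5:1, 6:2, 7:3}
Step 1: smallest deg-1 vertex = 1, p_1 = 2. Add edge {1,2}. Now deg[1]=0, deg[2]=1.
Step 2: smallest deg-1 vertex = 2, p_2 = 6. Add edge {2,6}. Now deg[2]=0, deg[6]=1.
Step 3: smallest deg-1 vertex = 3, p_3 = 7. Add edge {3,7}. Now deg[3]=0, deg[7]=2.
Step 4: smallest deg-1 vertex = 5, p_4 = 7. Add edge {5,7}. Now deg[5]=0, deg[7]=1.
Step 5: smallest deg-1 vertex = 6, p_5 = 4. Add edge {4,6}. Now deg[6]=0, deg[4]=1.
Final: two remaining deg-1 vertices are 4, 7. Add edge {4,7}.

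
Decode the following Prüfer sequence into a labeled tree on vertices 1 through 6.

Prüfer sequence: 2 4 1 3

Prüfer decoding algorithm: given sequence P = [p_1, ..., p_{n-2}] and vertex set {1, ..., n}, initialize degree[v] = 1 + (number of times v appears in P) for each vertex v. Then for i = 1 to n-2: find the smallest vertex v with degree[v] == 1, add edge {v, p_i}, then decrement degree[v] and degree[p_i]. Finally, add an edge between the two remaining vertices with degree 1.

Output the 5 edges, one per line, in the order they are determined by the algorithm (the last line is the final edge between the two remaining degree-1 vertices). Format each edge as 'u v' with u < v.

Answer: 2 5
2 4
1 4
1 3
3 6

Derivation:
Initial degrees: {1:2, 2:2, 3:2, 4:2, 5:1, 6:1}
Step 1: smallest deg-1 vertex = 5, p_1 = 2. Add edge {2,5}. Now deg[5]=0, deg[2]=1.
Step 2: smallest deg-1 vertex = 2, p_2 = 4. Add edge {2,4}. Now deg[2]=0, deg[4]=1.
Step 3: smallest deg-1 vertex = 4, p_3 = 1. Add edge {1,4}. Now deg[4]=0, deg[1]=1.
Step 4: smallest deg-1 vertex = 1, p_4 = 3. Add edge {1,3}. Now deg[1]=0, deg[3]=1.
Final: two remaining deg-1 vertices are 3, 6. Add edge {3,6}.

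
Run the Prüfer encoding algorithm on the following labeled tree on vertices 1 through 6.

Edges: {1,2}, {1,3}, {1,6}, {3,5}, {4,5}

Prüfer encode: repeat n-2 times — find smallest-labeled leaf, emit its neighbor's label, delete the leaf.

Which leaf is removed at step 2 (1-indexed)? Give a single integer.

Step 1: current leaves = {2,4,6}. Remove leaf 2 (neighbor: 1).
Step 2: current leaves = {4,6}. Remove leaf 4 (neighbor: 5).

Answer: 4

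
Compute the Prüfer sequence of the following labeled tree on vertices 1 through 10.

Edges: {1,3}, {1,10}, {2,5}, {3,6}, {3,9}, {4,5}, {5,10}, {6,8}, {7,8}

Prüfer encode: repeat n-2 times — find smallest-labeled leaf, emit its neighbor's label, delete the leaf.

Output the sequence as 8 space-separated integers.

Step 1: leaves = {2,4,7,9}. Remove smallest leaf 2, emit neighbor 5.
Step 2: leaves = {4,7,9}. Remove smallest leaf 4, emit neighbor 5.
Step 3: leaves = {5,7,9}. Remove smallest leaf 5, emit neighbor 10.
Step 4: leaves = {7,9,10}. Remove smallest leaf 7, emit neighbor 8.
Step 5: leaves = {8,9,10}. Remove smallest leaf 8, emit neighbor 6.
Step 6: leaves = {6,9,10}. Remove smallest leaf 6, emit neighbor 3.
Step 7: leaves = {9,10}. Remove smallest leaf 9, emit neighbor 3.
Step 8: leaves = {3,10}. Remove smallest leaf 3, emit neighbor 1.
Done: 2 vertices remain (1, 10). Sequence = [5 5 10 8 6 3 3 1]

Answer: 5 5 10 8 6 3 3 1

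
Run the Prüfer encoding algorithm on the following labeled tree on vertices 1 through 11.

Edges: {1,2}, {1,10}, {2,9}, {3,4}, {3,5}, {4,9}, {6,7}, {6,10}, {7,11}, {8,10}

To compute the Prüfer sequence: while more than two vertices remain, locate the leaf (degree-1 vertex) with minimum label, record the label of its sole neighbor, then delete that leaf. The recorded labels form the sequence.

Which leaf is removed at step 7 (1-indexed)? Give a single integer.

Step 1: current leaves = {5,8,11}. Remove leaf 5 (neighbor: 3).
Step 2: current leaves = {3,8,11}. Remove leaf 3 (neighbor: 4).
Step 3: current leaves = {4,8,11}. Remove leaf 4 (neighbor: 9).
Step 4: current leaves = {8,9,11}. Remove leaf 8 (neighbor: 10).
Step 5: current leaves = {9,11}. Remove leaf 9 (neighbor: 2).
Step 6: current leaves = {2,11}. Remove leaf 2 (neighbor: 1).
Step 7: current leaves = {1,11}. Remove leaf 1 (neighbor: 10).

Answer: 1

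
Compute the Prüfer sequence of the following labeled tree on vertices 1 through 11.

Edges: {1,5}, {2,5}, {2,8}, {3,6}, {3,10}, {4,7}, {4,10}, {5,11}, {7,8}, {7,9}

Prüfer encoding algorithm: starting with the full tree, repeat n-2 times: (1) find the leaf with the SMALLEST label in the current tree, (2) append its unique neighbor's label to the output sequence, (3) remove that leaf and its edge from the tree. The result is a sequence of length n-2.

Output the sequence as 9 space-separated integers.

Step 1: leaves = {1,6,9,11}. Remove smallest leaf 1, emit neighbor 5.
Step 2: leaves = {6,9,11}. Remove smallest leaf 6, emit neighbor 3.
Step 3: leaves = {3,9,11}. Remove smallest leaf 3, emit neighbor 10.
Step 4: leaves = {9,10,11}. Remove smallest leaf 9, emit neighbor 7.
Step 5: leaves = {10,11}. Remove smallest leaf 10, emit neighbor 4.
Step 6: leaves = {4,11}. Remove smallest leaf 4, emit neighbor 7.
Step 7: leaves = {7,11}. Remove smallest leaf 7, emit neighbor 8.
Step 8: leaves = {8,11}. Remove smallest leaf 8, emit neighbor 2.
Step 9: leaves = {2,11}. Remove smallest leaf 2, emit neighbor 5.
Done: 2 vertices remain (5, 11). Sequence = [5 3 10 7 4 7 8 2 5]

Answer: 5 3 10 7 4 7 8 2 5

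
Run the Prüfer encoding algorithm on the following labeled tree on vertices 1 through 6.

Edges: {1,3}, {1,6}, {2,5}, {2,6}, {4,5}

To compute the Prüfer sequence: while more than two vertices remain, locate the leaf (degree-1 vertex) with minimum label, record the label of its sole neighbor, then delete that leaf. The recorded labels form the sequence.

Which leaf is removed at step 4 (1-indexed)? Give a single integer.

Step 1: current leaves = {3,4}. Remove leaf 3 (neighbor: 1).
Step 2: current leaves = {1,4}. Remove leaf 1 (neighbor: 6).
Step 3: current leaves = {4,6}. Remove leaf 4 (neighbor: 5).
Step 4: current leaves = {5,6}. Remove leaf 5 (neighbor: 2).

Answer: 5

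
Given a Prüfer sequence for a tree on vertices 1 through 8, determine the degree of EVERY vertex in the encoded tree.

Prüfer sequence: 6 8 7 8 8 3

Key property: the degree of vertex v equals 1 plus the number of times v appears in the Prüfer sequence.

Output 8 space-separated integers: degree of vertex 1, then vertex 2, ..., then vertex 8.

p_1 = 6: count[6] becomes 1
p_2 = 8: count[8] becomes 1
p_3 = 7: count[7] becomes 1
p_4 = 8: count[8] becomes 2
p_5 = 8: count[8] becomes 3
p_6 = 3: count[3] becomes 1
Degrees (1 + count): deg[1]=1+0=1, deg[2]=1+0=1, deg[3]=1+1=2, deg[4]=1+0=1, deg[5]=1+0=1, deg[6]=1+1=2, deg[7]=1+1=2, deg[8]=1+3=4

Answer: 1 1 2 1 1 2 2 4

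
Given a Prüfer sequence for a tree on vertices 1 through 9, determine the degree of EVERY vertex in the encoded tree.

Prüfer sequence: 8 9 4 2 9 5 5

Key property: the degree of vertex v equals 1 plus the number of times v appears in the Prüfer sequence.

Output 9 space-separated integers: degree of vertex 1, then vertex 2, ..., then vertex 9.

Answer: 1 2 1 2 3 1 1 2 3

Derivation:
p_1 = 8: count[8] becomes 1
p_2 = 9: count[9] becomes 1
p_3 = 4: count[4] becomes 1
p_4 = 2: count[2] becomes 1
p_5 = 9: count[9] becomes 2
p_6 = 5: count[5] becomes 1
p_7 = 5: count[5] becomes 2
Degrees (1 + count): deg[1]=1+0=1, deg[2]=1+1=2, deg[3]=1+0=1, deg[4]=1+1=2, deg[5]=1+2=3, deg[6]=1+0=1, deg[7]=1+0=1, deg[8]=1+1=2, deg[9]=1+2=3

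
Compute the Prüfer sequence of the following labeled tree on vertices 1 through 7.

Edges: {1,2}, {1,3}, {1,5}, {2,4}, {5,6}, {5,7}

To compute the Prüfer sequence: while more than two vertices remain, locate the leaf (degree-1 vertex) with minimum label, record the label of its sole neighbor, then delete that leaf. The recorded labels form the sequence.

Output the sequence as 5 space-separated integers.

Step 1: leaves = {3,4,6,7}. Remove smallest leaf 3, emit neighbor 1.
Step 2: leaves = {4,6,7}. Remove smallest leaf 4, emit neighbor 2.
Step 3: leaves = {2,6,7}. Remove smallest leaf 2, emit neighbor 1.
Step 4: leaves = {1,6,7}. Remove smallest leaf 1, emit neighbor 5.
Step 5: leaves = {6,7}. Remove smallest leaf 6, emit neighbor 5.
Done: 2 vertices remain (5, 7). Sequence = [1 2 1 5 5]

Answer: 1 2 1 5 5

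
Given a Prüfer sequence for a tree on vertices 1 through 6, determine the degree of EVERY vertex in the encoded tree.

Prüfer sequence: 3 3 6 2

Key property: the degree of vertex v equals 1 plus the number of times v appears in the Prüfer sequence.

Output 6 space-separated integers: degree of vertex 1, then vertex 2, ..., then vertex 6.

Answer: 1 2 3 1 1 2

Derivation:
p_1 = 3: count[3] becomes 1
p_2 = 3: count[3] becomes 2
p_3 = 6: count[6] becomes 1
p_4 = 2: count[2] becomes 1
Degrees (1 + count): deg[1]=1+0=1, deg[2]=1+1=2, deg[3]=1+2=3, deg[4]=1+0=1, deg[5]=1+0=1, deg[6]=1+1=2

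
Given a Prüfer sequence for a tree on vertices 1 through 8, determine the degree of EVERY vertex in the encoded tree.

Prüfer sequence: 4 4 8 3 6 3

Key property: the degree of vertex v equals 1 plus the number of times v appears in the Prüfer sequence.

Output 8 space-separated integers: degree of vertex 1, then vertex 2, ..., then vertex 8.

p_1 = 4: count[4] becomes 1
p_2 = 4: count[4] becomes 2
p_3 = 8: count[8] becomes 1
p_4 = 3: count[3] becomes 1
p_5 = 6: count[6] becomes 1
p_6 = 3: count[3] becomes 2
Degrees (1 + count): deg[1]=1+0=1, deg[2]=1+0=1, deg[3]=1+2=3, deg[4]=1+2=3, deg[5]=1+0=1, deg[6]=1+1=2, deg[7]=1+0=1, deg[8]=1+1=2

Answer: 1 1 3 3 1 2 1 2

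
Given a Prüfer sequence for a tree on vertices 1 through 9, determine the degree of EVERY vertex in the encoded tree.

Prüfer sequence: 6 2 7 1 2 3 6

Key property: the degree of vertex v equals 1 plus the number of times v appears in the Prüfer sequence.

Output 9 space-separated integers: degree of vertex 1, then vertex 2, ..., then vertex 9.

p_1 = 6: count[6] becomes 1
p_2 = 2: count[2] becomes 1
p_3 = 7: count[7] becomes 1
p_4 = 1: count[1] becomes 1
p_5 = 2: count[2] becomes 2
p_6 = 3: count[3] becomes 1
p_7 = 6: count[6] becomes 2
Degrees (1 + count): deg[1]=1+1=2, deg[2]=1+2=3, deg[3]=1+1=2, deg[4]=1+0=1, deg[5]=1+0=1, deg[6]=1+2=3, deg[7]=1+1=2, deg[8]=1+0=1, deg[9]=1+0=1

Answer: 2 3 2 1 1 3 2 1 1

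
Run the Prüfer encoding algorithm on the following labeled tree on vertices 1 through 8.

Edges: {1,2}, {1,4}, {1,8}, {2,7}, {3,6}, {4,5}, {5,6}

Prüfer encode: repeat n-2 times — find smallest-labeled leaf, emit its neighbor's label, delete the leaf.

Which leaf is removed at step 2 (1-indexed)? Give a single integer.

Step 1: current leaves = {3,7,8}. Remove leaf 3 (neighbor: 6).
Step 2: current leaves = {6,7,8}. Remove leaf 6 (neighbor: 5).

Answer: 6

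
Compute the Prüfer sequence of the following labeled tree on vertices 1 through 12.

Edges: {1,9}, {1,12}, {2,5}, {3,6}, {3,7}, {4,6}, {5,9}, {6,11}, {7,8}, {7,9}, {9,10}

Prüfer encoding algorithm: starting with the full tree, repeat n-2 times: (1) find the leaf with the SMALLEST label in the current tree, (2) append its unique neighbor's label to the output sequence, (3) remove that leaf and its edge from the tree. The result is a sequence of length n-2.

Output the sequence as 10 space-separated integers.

Answer: 5 6 9 7 9 6 3 7 9 1

Derivation:
Step 1: leaves = {2,4,8,10,11,12}. Remove smallest leaf 2, emit neighbor 5.
Step 2: leaves = {4,5,8,10,11,12}. Remove smallest leaf 4, emit neighbor 6.
Step 3: leaves = {5,8,10,11,12}. Remove smallest leaf 5, emit neighbor 9.
Step 4: leaves = {8,10,11,12}. Remove smallest leaf 8, emit neighbor 7.
Step 5: leaves = {10,11,12}. Remove smallest leaf 10, emit neighbor 9.
Step 6: leaves = {11,12}. Remove smallest leaf 11, emit neighbor 6.
Step 7: leaves = {6,12}. Remove smallest leaf 6, emit neighbor 3.
Step 8: leaves = {3,12}. Remove smallest leaf 3, emit neighbor 7.
Step 9: leaves = {7,12}. Remove smallest leaf 7, emit neighbor 9.
Step 10: leaves = {9,12}. Remove smallest leaf 9, emit neighbor 1.
Done: 2 vertices remain (1, 12). Sequence = [5 6 9 7 9 6 3 7 9 1]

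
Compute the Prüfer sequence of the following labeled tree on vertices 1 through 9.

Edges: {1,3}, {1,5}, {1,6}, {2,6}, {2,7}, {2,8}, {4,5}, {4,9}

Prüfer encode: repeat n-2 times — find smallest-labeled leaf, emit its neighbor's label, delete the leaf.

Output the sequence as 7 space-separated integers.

Answer: 1 2 2 6 1 5 4

Derivation:
Step 1: leaves = {3,7,8,9}. Remove smallest leaf 3, emit neighbor 1.
Step 2: leaves = {7,8,9}. Remove smallest leaf 7, emit neighbor 2.
Step 3: leaves = {8,9}. Remove smallest leaf 8, emit neighbor 2.
Step 4: leaves = {2,9}. Remove smallest leaf 2, emit neighbor 6.
Step 5: leaves = {6,9}. Remove smallest leaf 6, emit neighbor 1.
Step 6: leaves = {1,9}. Remove smallest leaf 1, emit neighbor 5.
Step 7: leaves = {5,9}. Remove smallest leaf 5, emit neighbor 4.
Done: 2 vertices remain (4, 9). Sequence = [1 2 2 6 1 5 4]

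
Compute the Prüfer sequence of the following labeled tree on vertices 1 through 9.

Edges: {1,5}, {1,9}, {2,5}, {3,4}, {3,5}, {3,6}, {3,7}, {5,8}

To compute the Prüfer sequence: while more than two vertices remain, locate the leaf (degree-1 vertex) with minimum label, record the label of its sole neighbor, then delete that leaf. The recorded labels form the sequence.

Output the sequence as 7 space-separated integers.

Step 1: leaves = {2,4,6,7,8,9}. Remove smallest leaf 2, emit neighbor 5.
Step 2: leaves = {4,6,7,8,9}. Remove smallest leaf 4, emit neighbor 3.
Step 3: leaves = {6,7,8,9}. Remove smallest leaf 6, emit neighbor 3.
Step 4: leaves = {7,8,9}. Remove smallest leaf 7, emit neighbor 3.
Step 5: leaves = {3,8,9}. Remove smallest leaf 3, emit neighbor 5.
Step 6: leaves = {8,9}. Remove smallest leaf 8, emit neighbor 5.
Step 7: leaves = {5,9}. Remove smallest leaf 5, emit neighbor 1.
Done: 2 vertices remain (1, 9). Sequence = [5 3 3 3 5 5 1]

Answer: 5 3 3 3 5 5 1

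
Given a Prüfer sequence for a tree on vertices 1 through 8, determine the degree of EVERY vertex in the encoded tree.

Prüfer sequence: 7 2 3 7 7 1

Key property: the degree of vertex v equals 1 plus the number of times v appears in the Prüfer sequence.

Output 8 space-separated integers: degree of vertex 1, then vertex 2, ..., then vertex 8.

Answer: 2 2 2 1 1 1 4 1

Derivation:
p_1 = 7: count[7] becomes 1
p_2 = 2: count[2] becomes 1
p_3 = 3: count[3] becomes 1
p_4 = 7: count[7] becomes 2
p_5 = 7: count[7] becomes 3
p_6 = 1: count[1] becomes 1
Degrees (1 + count): deg[1]=1+1=2, deg[2]=1+1=2, deg[3]=1+1=2, deg[4]=1+0=1, deg[5]=1+0=1, deg[6]=1+0=1, deg[7]=1+3=4, deg[8]=1+0=1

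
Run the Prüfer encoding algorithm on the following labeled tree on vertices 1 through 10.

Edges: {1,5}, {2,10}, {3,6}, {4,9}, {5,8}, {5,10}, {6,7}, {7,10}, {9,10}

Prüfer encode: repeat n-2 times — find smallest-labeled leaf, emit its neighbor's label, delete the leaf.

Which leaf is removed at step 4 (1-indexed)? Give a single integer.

Answer: 4

Derivation:
Step 1: current leaves = {1,2,3,4,8}. Remove leaf 1 (neighbor: 5).
Step 2: current leaves = {2,3,4,8}. Remove leaf 2 (neighbor: 10).
Step 3: current leaves = {3,4,8}. Remove leaf 3 (neighbor: 6).
Step 4: current leaves = {4,6,8}. Remove leaf 4 (neighbor: 9).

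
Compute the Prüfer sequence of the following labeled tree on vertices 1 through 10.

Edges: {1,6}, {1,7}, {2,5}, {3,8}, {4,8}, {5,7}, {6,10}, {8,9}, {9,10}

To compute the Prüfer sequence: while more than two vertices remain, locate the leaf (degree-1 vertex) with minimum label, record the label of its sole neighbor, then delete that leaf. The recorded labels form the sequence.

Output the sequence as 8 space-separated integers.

Answer: 5 8 8 7 1 6 10 9

Derivation:
Step 1: leaves = {2,3,4}. Remove smallest leaf 2, emit neighbor 5.
Step 2: leaves = {3,4,5}. Remove smallest leaf 3, emit neighbor 8.
Step 3: leaves = {4,5}. Remove smallest leaf 4, emit neighbor 8.
Step 4: leaves = {5,8}. Remove smallest leaf 5, emit neighbor 7.
Step 5: leaves = {7,8}. Remove smallest leaf 7, emit neighbor 1.
Step 6: leaves = {1,8}. Remove smallest leaf 1, emit neighbor 6.
Step 7: leaves = {6,8}. Remove smallest leaf 6, emit neighbor 10.
Step 8: leaves = {8,10}. Remove smallest leaf 8, emit neighbor 9.
Done: 2 vertices remain (9, 10). Sequence = [5 8 8 7 1 6 10 9]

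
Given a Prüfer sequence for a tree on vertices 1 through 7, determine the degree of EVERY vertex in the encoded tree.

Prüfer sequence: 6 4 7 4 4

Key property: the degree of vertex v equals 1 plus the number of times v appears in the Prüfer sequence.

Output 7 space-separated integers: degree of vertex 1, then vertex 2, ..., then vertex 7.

p_1 = 6: count[6] becomes 1
p_2 = 4: count[4] becomes 1
p_3 = 7: count[7] becomes 1
p_4 = 4: count[4] becomes 2
p_5 = 4: count[4] becomes 3
Degrees (1 + count): deg[1]=1+0=1, deg[2]=1+0=1, deg[3]=1+0=1, deg[4]=1+3=4, deg[5]=1+0=1, deg[6]=1+1=2, deg[7]=1+1=2

Answer: 1 1 1 4 1 2 2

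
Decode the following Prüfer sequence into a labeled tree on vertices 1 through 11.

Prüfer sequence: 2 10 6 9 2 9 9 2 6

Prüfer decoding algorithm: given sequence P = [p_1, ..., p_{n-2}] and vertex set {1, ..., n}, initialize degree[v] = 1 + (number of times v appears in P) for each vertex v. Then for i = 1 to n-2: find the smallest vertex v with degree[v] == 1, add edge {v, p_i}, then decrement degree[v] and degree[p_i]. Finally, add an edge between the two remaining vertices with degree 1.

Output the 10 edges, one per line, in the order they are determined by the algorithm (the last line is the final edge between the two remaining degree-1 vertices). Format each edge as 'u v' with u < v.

Initial degrees: {1:1, 2:4, 3:1, 4:1, 5:1, 6:3, 7:1, 8:1, 9:4, 10:2, 11:1}
Step 1: smallest deg-1 vertex = 1, p_1 = 2. Add edge {1,2}. Now deg[1]=0, deg[2]=3.
Step 2: smallest deg-1 vertex = 3, p_2 = 10. Add edge {3,10}. Now deg[3]=0, deg[10]=1.
Step 3: smallest deg-1 vertex = 4, p_3 = 6. Add edge {4,6}. Now deg[4]=0, deg[6]=2.
Step 4: smallest deg-1 vertex = 5, p_4 = 9. Add edge {5,9}. Now deg[5]=0, deg[9]=3.
Step 5: smallest deg-1 vertex = 7, p_5 = 2. Add edge {2,7}. Now deg[7]=0, deg[2]=2.
Step 6: smallest deg-1 vertex = 8, p_6 = 9. Add edge {8,9}. Now deg[8]=0, deg[9]=2.
Step 7: smallest deg-1 vertex = 10, p_7 = 9. Add edge {9,10}. Now deg[10]=0, deg[9]=1.
Step 8: smallest deg-1 vertex = 9, p_8 = 2. Add edge {2,9}. Now deg[9]=0, deg[2]=1.
Step 9: smallest deg-1 vertex = 2, p_9 = 6. Add edge {2,6}. Now deg[2]=0, deg[6]=1.
Final: two remaining deg-1 vertices are 6, 11. Add edge {6,11}.

Answer: 1 2
3 10
4 6
5 9
2 7
8 9
9 10
2 9
2 6
6 11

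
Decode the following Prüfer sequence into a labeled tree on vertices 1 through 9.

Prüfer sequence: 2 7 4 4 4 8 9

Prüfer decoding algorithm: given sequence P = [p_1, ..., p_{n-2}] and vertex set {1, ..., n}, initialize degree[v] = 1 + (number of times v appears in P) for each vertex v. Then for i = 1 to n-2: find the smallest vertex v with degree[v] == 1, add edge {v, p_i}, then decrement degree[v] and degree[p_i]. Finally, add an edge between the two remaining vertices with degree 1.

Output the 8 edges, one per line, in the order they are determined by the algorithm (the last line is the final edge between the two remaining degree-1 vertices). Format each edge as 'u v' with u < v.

Initial degrees: {1:1, 2:2, 3:1, 4:4, 5:1, 6:1, 7:2, 8:2, 9:2}
Step 1: smallest deg-1 vertex = 1, p_1 = 2. Add edge {1,2}. Now deg[1]=0, deg[2]=1.
Step 2: smallest deg-1 vertex = 2, p_2 = 7. Add edge {2,7}. Now deg[2]=0, deg[7]=1.
Step 3: smallest deg-1 vertex = 3, p_3 = 4. Add edge {3,4}. Now deg[3]=0, deg[4]=3.
Step 4: smallest deg-1 vertex = 5, p_4 = 4. Add edge {4,5}. Now deg[5]=0, deg[4]=2.
Step 5: smallest deg-1 vertex = 6, p_5 = 4. Add edge {4,6}. Now deg[6]=0, deg[4]=1.
Step 6: smallest deg-1 vertex = 4, p_6 = 8. Add edge {4,8}. Now deg[4]=0, deg[8]=1.
Step 7: smallest deg-1 vertex = 7, p_7 = 9. Add edge {7,9}. Now deg[7]=0, deg[9]=1.
Final: two remaining deg-1 vertices are 8, 9. Add edge {8,9}.

Answer: 1 2
2 7
3 4
4 5
4 6
4 8
7 9
8 9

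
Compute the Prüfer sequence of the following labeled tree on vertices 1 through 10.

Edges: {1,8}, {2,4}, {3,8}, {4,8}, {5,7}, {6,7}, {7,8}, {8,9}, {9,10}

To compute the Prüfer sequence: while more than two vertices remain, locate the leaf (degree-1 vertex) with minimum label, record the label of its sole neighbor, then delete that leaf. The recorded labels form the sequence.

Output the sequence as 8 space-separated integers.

Step 1: leaves = {1,2,3,5,6,10}. Remove smallest leaf 1, emit neighbor 8.
Step 2: leaves = {2,3,5,6,10}. Remove smallest leaf 2, emit neighbor 4.
Step 3: leaves = {3,4,5,6,10}. Remove smallest leaf 3, emit neighbor 8.
Step 4: leaves = {4,5,6,10}. Remove smallest leaf 4, emit neighbor 8.
Step 5: leaves = {5,6,10}. Remove smallest leaf 5, emit neighbor 7.
Step 6: leaves = {6,10}. Remove smallest leaf 6, emit neighbor 7.
Step 7: leaves = {7,10}. Remove smallest leaf 7, emit neighbor 8.
Step 8: leaves = {8,10}. Remove smallest leaf 8, emit neighbor 9.
Done: 2 vertices remain (9, 10). Sequence = [8 4 8 8 7 7 8 9]

Answer: 8 4 8 8 7 7 8 9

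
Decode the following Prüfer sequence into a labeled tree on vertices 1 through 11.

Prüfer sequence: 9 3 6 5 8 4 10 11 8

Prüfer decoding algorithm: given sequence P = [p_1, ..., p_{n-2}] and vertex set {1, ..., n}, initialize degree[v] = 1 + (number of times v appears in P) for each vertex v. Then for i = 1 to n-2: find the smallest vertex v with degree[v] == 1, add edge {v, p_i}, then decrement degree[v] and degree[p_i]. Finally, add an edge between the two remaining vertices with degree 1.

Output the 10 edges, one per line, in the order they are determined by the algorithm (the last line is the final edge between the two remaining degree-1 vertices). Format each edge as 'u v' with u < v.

Initial degrees: {1:1, 2:1, 3:2, 4:2, 5:2, 6:2, 7:1, 8:3, 9:2, 10:2, 11:2}
Step 1: smallest deg-1 vertex = 1, p_1 = 9. Add edge {1,9}. Now deg[1]=0, deg[9]=1.
Step 2: smallest deg-1 vertex = 2, p_2 = 3. Add edge {2,3}. Now deg[2]=0, deg[3]=1.
Step 3: smallest deg-1 vertex = 3, p_3 = 6. Add edge {3,6}. Now deg[3]=0, deg[6]=1.
Step 4: smallest deg-1 vertex = 6, p_4 = 5. Add edge {5,6}. Now deg[6]=0, deg[5]=1.
Step 5: smallest deg-1 vertex = 5, p_5 = 8. Add edge {5,8}. Now deg[5]=0, deg[8]=2.
Step 6: smallest deg-1 vertex = 7, p_6 = 4. Add edge {4,7}. Now deg[7]=0, deg[4]=1.
Step 7: smallest deg-1 vertex = 4, p_7 = 10. Add edge {4,10}. Now deg[4]=0, deg[10]=1.
Step 8: smallest deg-1 vertex = 9, p_8 = 11. Add edge {9,11}. Now deg[9]=0, deg[11]=1.
Step 9: smallest deg-1 vertex = 10, p_9 = 8. Add edge {8,10}. Now deg[10]=0, deg[8]=1.
Final: two remaining deg-1 vertices are 8, 11. Add edge {8,11}.

Answer: 1 9
2 3
3 6
5 6
5 8
4 7
4 10
9 11
8 10
8 11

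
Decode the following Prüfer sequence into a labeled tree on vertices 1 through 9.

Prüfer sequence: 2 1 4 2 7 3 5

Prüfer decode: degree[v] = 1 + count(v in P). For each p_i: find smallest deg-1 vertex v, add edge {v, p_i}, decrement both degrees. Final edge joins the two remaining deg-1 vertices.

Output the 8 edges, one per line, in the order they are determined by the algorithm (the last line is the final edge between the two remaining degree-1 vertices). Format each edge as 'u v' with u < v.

Answer: 2 6
1 8
1 4
2 4
2 7
3 7
3 5
5 9

Derivation:
Initial degrees: {1:2, 2:3, 3:2, 4:2, 5:2, 6:1, 7:2, 8:1, 9:1}
Step 1: smallest deg-1 vertex = 6, p_1 = 2. Add edge {2,6}. Now deg[6]=0, deg[2]=2.
Step 2: smallest deg-1 vertex = 8, p_2 = 1. Add edge {1,8}. Now deg[8]=0, deg[1]=1.
Step 3: smallest deg-1 vertex = 1, p_3 = 4. Add edge {1,4}. Now deg[1]=0, deg[4]=1.
Step 4: smallest deg-1 vertex = 4, p_4 = 2. Add edge {2,4}. Now deg[4]=0, deg[2]=1.
Step 5: smallest deg-1 vertex = 2, p_5 = 7. Add edge {2,7}. Now deg[2]=0, deg[7]=1.
Step 6: smallest deg-1 vertex = 7, p_6 = 3. Add edge {3,7}. Now deg[7]=0, deg[3]=1.
Step 7: smallest deg-1 vertex = 3, p_7 = 5. Add edge {3,5}. Now deg[3]=0, deg[5]=1.
Final: two remaining deg-1 vertices are 5, 9. Add edge {5,9}.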